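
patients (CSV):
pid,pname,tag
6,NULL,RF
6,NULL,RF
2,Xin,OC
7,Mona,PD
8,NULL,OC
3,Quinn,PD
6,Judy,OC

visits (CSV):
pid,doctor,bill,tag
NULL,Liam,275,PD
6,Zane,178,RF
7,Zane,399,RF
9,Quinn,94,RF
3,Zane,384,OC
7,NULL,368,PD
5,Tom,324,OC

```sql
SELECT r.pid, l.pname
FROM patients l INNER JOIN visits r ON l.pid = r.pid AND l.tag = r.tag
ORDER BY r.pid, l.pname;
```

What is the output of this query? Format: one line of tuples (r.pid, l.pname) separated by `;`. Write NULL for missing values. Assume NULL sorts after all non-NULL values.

INNER JOIN keeps only pairs where the ON condition holds.
Matching on l.pid = r.pid AND l.tag = r.tag. A NULL in a compared column never satisfies the condition.
Matched pairs: 3.

(6, NULL); (6, NULL); (7, Mona)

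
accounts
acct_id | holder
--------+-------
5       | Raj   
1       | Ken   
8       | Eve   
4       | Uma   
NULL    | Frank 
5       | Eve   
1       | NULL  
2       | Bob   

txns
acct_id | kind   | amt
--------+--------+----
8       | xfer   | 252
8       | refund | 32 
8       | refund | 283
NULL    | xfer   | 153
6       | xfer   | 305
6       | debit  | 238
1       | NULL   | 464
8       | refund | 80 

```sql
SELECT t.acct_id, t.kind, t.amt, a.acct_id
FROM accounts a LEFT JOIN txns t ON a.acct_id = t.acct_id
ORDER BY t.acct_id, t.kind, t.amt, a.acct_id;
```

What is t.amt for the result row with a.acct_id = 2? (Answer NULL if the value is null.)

NULL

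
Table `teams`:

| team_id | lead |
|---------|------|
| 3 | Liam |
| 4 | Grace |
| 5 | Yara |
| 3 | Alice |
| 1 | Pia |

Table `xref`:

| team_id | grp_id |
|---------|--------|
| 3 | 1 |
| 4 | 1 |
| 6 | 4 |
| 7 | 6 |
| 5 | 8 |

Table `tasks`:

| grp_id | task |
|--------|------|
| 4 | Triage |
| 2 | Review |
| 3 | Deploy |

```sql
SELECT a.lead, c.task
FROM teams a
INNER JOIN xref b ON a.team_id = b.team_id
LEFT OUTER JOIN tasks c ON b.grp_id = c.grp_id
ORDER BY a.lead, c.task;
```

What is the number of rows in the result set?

Evaluate left to right. First `teams a INNER JOIN xref b` on team_id: 4 row(s).
Then LEFT JOIN `tasks c` on grp_id: each of those 4 rows is kept; rows whose b.grp_id has no match in c get NULL for c's columns.
Result: 4 row(s).

4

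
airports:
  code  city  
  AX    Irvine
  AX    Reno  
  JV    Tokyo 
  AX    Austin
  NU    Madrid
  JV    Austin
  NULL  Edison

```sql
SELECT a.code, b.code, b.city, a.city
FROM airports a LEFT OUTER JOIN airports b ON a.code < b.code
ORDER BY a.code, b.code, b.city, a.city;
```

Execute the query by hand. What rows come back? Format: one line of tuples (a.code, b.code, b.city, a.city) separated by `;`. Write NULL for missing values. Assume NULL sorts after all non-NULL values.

(AX, JV, Austin, Austin); (AX, JV, Austin, Irvine); (AX, JV, Austin, Reno); (AX, JV, Tokyo, Austin); (AX, JV, Tokyo, Irvine); (AX, JV, Tokyo, Reno); (AX, NU, Madrid, Austin); (AX, NU, Madrid, Irvine); (AX, NU, Madrid, Reno); (JV, NU, Madrid, Austin); (JV, NU, Madrid, Tokyo); (NU, NULL, NULL, Madrid); (NULL, NULL, NULL, Edison)

LEFT JOIN keeps every row from `airports a`; unmatched rows get NULL for `airports b`'s columns.
Matching on a.code < b.code. A NULL in a compared column never satisfies the condition.
- a row (code=AX): matches 3 b row(s) → 3 output row(s).
- a row (code=AX): matches 3 b row(s) → 3 output row(s).
- a row (code=JV): matches 1 b row(s) → 1 output row(s).
- a row (code=AX): matches 3 b row(s) → 3 output row(s).
- a row (code=NU): no match → kept, b columns NULL.
- a row (code=JV): matches 1 b row(s) → 1 output row(s).
- a row (code=NULL): no match → kept, b columns NULL.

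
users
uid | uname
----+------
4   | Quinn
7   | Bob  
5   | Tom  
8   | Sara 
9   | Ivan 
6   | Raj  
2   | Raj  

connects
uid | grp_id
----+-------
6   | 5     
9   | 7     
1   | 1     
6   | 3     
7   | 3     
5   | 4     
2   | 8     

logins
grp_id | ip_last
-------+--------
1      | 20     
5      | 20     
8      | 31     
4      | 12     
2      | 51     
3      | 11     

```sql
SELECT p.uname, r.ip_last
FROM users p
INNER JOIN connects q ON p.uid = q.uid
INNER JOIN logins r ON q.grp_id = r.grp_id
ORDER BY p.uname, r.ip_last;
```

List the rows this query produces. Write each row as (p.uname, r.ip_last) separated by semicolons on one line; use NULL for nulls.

Evaluate left to right. First `users p INNER JOIN connects q` on uid: 6 row(s).
Then INNER JOIN `logins r` on grp_id: keep only rows whose q.grp_id appears in r.

(Bob, 11); (Raj, 11); (Raj, 20); (Raj, 31); (Tom, 12)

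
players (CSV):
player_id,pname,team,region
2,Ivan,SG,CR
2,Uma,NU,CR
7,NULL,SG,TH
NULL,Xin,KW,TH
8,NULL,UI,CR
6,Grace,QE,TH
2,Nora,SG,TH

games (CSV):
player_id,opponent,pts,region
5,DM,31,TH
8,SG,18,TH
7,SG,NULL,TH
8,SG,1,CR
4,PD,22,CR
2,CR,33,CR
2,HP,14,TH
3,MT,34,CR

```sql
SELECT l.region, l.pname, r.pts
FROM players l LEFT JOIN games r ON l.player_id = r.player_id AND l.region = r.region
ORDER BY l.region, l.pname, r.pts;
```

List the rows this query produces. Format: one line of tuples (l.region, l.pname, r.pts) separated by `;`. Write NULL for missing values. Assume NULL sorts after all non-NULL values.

LEFT JOIN keeps every row from `players`; unmatched rows get NULL for `games`'s columns.
Matching on l.player_id = r.player_id AND l.region = r.region. A NULL in a compared column never satisfies the condition.
Matched pairs: 5; unmatched l rows kept: 2.

(CR, Ivan, 33); (CR, Uma, 33); (CR, NULL, 1); (TH, Grace, NULL); (TH, Nora, 14); (TH, Xin, NULL); (TH, NULL, NULL)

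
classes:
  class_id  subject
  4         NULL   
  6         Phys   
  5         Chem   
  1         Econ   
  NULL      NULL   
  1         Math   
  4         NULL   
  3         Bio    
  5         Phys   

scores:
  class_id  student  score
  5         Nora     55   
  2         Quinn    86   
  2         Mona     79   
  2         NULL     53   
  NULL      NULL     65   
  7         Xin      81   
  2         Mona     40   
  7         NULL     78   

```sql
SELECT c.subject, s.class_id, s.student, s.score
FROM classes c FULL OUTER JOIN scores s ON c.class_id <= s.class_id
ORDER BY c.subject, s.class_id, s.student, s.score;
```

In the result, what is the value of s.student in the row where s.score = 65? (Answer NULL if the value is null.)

FULL OUTER JOIN keeps every row from both sides; unmatched rows get NULL for the other side's columns.
Matching on c.class_id <= s.class_id. A NULL in a compared column never satisfies the condition.
Matched pairs: 31; unmatched c rows kept: 1; unmatched s rows kept: 1.

NULL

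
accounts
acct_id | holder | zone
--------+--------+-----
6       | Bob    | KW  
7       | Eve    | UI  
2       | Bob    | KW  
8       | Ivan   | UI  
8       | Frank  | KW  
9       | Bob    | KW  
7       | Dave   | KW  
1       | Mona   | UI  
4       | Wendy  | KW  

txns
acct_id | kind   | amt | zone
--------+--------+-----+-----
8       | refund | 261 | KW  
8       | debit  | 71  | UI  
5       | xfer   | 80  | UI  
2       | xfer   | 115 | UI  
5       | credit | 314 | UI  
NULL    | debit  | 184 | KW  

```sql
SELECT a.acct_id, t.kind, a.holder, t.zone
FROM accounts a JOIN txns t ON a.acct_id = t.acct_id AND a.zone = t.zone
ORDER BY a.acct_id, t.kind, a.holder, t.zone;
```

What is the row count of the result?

2

INNER JOIN keeps only pairs where the ON condition holds.
Matching on a.acct_id = t.acct_id AND a.zone = t.zone. A NULL in a compared column never satisfies the condition.
- a[0] acct_id=6, zone=KW → no match; dropped.
- a[1] acct_id=7, zone=UI → no match; dropped.
- a[2] acct_id=2, zone=KW → no match; dropped.
- a[3] acct_id=8, zone=UI → 1 match(es) in t → 1 row(s).
- a[4] acct_id=8, zone=KW → 1 match(es) in t → 1 row(s).
- a[5] acct_id=9, zone=KW → no match; dropped.
- a[6] acct_id=7, zone=KW → no match; dropped.
- a[7] acct_id=1, zone=UI → no match; dropped.
- a[8] acct_id=4, zone=KW → no match; dropped.
Total: 2 rows.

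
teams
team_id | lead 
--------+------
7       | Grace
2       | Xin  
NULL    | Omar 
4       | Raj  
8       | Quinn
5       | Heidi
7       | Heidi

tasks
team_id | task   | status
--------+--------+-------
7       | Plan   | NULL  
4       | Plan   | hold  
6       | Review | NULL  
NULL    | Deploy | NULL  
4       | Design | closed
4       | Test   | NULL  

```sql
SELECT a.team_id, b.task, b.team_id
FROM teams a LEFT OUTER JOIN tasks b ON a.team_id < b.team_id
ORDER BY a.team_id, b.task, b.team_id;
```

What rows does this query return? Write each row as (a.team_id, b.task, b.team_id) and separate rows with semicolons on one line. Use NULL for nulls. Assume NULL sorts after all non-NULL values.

LEFT JOIN keeps every row from `teams`; unmatched rows get NULL for `tasks`'s columns.
Matching on a.team_id < b.team_id. A NULL in a compared column never satisfies the condition.
- a (team_id=7) has no partner → padded with NULL.
- a (team_id=2) pairs with 5 row(s) of b.
- a (team_id=NULL) has no partner → padded with NULL.
- a (team_id=4) pairs with 2 row(s) of b.
- a (team_id=8) has no partner → padded with NULL.
- a (team_id=5) pairs with 2 row(s) of b.
- a (team_id=7) has no partner → padded with NULL.

(2, Design, 4); (2, Plan, 4); (2, Plan, 7); (2, Review, 6); (2, Test, 4); (4, Plan, 7); (4, Review, 6); (5, Plan, 7); (5, Review, 6); (7, NULL, NULL); (7, NULL, NULL); (8, NULL, NULL); (NULL, NULL, NULL)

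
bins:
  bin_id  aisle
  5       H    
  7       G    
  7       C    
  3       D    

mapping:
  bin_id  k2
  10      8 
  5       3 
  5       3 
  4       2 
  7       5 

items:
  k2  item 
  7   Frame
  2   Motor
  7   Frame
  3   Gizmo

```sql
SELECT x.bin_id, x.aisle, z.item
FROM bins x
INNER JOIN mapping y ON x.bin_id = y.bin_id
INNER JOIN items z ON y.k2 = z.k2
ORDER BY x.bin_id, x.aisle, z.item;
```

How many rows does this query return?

Step 1 — x INNER JOIN y on bin_id → 4 row(s).
Then INNER JOIN `items z` on k2: keep only rows whose y.k2 appears in z.
Result: 2 row(s).

2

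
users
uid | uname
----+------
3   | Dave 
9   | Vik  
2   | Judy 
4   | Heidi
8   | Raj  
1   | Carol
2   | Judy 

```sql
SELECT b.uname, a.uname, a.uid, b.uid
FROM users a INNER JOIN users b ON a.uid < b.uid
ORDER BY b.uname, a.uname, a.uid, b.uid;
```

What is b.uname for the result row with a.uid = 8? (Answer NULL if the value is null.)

Vik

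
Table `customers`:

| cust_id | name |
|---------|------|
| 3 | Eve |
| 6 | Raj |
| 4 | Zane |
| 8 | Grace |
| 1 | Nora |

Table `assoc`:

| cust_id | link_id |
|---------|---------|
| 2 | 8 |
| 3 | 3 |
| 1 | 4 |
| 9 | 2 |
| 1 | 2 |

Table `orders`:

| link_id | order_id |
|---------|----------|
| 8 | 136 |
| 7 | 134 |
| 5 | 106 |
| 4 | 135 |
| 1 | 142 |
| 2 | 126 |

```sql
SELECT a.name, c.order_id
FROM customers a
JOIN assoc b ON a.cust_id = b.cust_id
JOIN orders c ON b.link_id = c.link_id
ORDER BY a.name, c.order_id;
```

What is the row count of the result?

Evaluate left to right. First `customers a INNER JOIN assoc b` on cust_id: 3 row(s).
Then INNER JOIN `orders c` on link_id: keep only rows whose b.link_id appears in c.
Result: 2 row(s).

2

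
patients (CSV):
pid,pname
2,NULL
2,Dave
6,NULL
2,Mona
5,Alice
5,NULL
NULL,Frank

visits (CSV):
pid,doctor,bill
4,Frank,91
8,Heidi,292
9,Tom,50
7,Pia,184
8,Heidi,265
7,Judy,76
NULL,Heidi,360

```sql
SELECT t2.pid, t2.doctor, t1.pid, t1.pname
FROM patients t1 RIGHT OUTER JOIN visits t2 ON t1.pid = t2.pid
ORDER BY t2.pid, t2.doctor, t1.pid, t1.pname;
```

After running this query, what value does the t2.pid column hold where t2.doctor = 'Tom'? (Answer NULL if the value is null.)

9

RIGHT JOIN keeps every row from `visits`; unmatched rows get NULL for `patients`'s columns.
Matching on t1.pid = t2.pid. A NULL in a compared column never satisfies the condition.
- pid=2: no matching t2 row.
- pid=2: no matching t2 row.
- pid=6: no matching t2 row.
- pid=2: no matching t2 row.
- pid=5: no matching t2 row.
- pid=5: no matching t2 row.
- pid=NULL: no matching t2 row.
- 7 t2 row(s) had no t1 match → kept, t1 columns NULL.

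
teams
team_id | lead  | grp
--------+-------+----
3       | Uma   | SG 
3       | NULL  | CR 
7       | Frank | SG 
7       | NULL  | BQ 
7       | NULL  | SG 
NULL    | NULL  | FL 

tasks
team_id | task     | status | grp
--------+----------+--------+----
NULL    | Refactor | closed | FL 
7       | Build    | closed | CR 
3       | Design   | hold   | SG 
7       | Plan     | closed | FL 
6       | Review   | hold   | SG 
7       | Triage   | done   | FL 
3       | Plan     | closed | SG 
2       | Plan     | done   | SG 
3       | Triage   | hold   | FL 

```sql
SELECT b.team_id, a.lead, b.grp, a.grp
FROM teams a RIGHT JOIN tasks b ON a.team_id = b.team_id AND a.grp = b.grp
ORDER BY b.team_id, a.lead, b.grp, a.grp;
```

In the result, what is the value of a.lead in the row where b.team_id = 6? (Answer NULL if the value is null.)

NULL

RIGHT JOIN keeps every row from `tasks`; unmatched rows get NULL for `teams`'s columns.
Matching on a.team_id = b.team_id AND a.grp = b.grp. A NULL in a compared column never satisfies the condition.
- a row (team_id=3, grp=SG): matches 2 b row(s) → 2 output row(s).
- a row (team_id=3, grp=CR): no match.
- a row (team_id=7, grp=SG): no match.
- a row (team_id=7, grp=BQ): no match.
- a row (team_id=7, grp=SG): no match.
- a row (team_id=NULL, grp=FL): no match.
- 7 b row(s) had no a match → kept, a columns NULL.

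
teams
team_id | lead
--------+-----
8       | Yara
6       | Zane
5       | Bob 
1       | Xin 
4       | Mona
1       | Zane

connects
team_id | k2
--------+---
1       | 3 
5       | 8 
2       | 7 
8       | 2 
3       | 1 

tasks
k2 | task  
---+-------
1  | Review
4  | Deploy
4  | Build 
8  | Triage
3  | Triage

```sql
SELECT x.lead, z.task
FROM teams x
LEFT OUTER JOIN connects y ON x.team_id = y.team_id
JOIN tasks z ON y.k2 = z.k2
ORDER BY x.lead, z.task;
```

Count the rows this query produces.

3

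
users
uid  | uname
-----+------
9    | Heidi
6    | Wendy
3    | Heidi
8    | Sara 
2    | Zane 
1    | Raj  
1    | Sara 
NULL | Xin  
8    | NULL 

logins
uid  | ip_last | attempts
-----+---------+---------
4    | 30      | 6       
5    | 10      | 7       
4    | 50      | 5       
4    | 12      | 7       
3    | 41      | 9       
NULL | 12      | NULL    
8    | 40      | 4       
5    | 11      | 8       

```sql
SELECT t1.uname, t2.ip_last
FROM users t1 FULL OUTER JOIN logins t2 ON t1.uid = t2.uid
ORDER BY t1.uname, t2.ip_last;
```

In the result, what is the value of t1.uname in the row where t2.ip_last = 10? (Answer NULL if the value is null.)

FULL OUTER JOIN keeps every row from both sides; unmatched rows get NULL for the other side's columns.
Matching on t1.uid = t2.uid. A NULL in a compared column never satisfies the condition.
Matched pairs: 3; unmatched t1 rows kept: 6; unmatched t2 rows kept: 6.

NULL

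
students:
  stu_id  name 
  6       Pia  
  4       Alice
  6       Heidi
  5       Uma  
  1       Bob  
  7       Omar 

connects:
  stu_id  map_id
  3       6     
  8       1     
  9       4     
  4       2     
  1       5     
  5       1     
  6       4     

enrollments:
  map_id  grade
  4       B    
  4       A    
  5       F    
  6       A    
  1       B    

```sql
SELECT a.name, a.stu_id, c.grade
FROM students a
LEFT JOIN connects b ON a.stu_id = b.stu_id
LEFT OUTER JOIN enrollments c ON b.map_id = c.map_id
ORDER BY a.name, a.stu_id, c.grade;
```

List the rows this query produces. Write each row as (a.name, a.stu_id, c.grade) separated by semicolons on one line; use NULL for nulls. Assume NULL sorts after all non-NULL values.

(Alice, 4, NULL); (Bob, 1, F); (Heidi, 6, A); (Heidi, 6, B); (Omar, 7, NULL); (Pia, 6, A); (Pia, 6, B); (Uma, 5, B)

Evaluate left to right. First `students a LEFT JOIN connects b` on stu_id: 6 row(s).
Then LEFT JOIN `enrollments c` on map_id: each of those 6 rows is kept; rows whose b.map_id has no match in c get NULL for c's columns.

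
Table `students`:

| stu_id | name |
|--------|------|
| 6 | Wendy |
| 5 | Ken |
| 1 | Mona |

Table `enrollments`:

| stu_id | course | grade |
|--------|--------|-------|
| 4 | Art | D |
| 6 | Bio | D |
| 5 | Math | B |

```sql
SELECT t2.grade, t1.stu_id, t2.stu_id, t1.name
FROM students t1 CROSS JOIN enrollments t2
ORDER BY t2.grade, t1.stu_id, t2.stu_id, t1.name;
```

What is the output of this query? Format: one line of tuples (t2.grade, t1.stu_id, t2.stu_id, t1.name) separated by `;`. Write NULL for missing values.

CROSS JOIN pairs every row of `students` with every row of `enrollments`: 3 × 3 = 9 rows.
After projecting and ordering:
t2.grade | t1.stu_id | t2.stu_id | t1.name
B | 1 | 5 | Mona
B | 5 | 5 | Ken
B | 6 | 5 | Wendy
D | 1 | 4 | Mona
D | 1 | 6 | Mona
D | 5 | 4 | Ken
D | 5 | 6 | Ken
D | 6 | 4 | Wendy
D | 6 | 6 | Wendy

(B, 1, 5, Mona); (B, 5, 5, Ken); (B, 6, 5, Wendy); (D, 1, 4, Mona); (D, 1, 6, Mona); (D, 5, 4, Ken); (D, 5, 6, Ken); (D, 6, 4, Wendy); (D, 6, 6, Wendy)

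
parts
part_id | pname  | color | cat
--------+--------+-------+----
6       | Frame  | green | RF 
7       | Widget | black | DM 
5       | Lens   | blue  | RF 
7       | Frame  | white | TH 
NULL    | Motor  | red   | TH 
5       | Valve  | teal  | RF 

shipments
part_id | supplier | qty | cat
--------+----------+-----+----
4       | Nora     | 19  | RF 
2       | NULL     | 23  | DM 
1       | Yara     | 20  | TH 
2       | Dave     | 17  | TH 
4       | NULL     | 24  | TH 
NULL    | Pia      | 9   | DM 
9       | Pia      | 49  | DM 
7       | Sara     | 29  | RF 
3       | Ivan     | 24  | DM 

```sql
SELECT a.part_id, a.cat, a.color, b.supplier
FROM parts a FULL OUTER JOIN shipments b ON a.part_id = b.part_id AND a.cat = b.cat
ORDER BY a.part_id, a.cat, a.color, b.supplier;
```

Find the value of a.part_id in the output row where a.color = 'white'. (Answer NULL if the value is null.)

7

FULL OUTER JOIN keeps every row from both sides; unmatched rows get NULL for the other side's columns.
Matching on a.part_id = b.part_id AND a.cat = b.cat. A NULL in a compared column never satisfies the condition.
- a row (part_id=6, cat=RF): no match → kept, b columns NULL.
- a row (part_id=7, cat=DM): no match → kept, b columns NULL.
- a row (part_id=5, cat=RF): no match → kept, b columns NULL.
- a row (part_id=7, cat=TH): no match → kept, b columns NULL.
- a row (part_id=NULL, cat=TH): no match → kept, b columns NULL.
- a row (part_id=5, cat=RF): no match → kept, b columns NULL.
- 9 row(s) from b found no a partner → padded with NULL.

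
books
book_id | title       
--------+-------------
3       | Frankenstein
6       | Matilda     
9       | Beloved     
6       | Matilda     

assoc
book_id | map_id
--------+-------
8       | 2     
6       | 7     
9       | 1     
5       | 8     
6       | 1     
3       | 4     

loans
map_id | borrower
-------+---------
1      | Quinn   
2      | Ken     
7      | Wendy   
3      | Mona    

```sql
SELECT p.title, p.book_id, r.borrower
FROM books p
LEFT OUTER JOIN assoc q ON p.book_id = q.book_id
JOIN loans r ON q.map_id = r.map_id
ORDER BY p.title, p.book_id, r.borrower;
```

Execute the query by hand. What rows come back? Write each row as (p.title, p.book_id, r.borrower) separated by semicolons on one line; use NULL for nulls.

Evaluate left to right. First `books p LEFT JOIN assoc q` on book_id: 6 row(s).
Then INNER JOIN `loans r` on map_id: keep only rows whose q.map_id appears in r.

(Beloved, 9, Quinn); (Matilda, 6, Quinn); (Matilda, 6, Quinn); (Matilda, 6, Wendy); (Matilda, 6, Wendy)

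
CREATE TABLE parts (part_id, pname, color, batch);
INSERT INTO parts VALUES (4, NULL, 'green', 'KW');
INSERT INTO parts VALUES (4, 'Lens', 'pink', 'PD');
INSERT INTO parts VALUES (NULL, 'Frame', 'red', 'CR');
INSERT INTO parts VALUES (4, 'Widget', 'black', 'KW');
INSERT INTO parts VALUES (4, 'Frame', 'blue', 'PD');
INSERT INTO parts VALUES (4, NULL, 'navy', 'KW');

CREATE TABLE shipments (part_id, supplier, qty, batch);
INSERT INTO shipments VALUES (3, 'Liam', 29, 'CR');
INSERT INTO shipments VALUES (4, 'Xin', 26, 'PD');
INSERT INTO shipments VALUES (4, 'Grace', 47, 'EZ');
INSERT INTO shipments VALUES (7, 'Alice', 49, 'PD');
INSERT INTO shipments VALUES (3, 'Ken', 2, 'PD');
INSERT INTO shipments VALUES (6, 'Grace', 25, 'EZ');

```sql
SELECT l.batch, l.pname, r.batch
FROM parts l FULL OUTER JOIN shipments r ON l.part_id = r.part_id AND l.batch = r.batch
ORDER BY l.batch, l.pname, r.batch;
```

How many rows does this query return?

11

FULL OUTER JOIN keeps every row from both sides; unmatched rows get NULL for the other side's columns.
Matching on l.part_id = r.part_id AND l.batch = r.batch. A NULL in a compared column never satisfies the condition.
- l row (part_id=4, batch=KW): no match → kept, r columns NULL.
- l row (part_id=4, batch=PD): matches 1 r row(s) → 1 output row(s).
- l row (part_id=NULL, batch=CR): no match → kept, r columns NULL.
- l row (part_id=4, batch=KW): no match → kept, r columns NULL.
- l row (part_id=4, batch=PD): matches 1 r row(s) → 1 output row(s).
- l row (part_id=4, batch=KW): no match → kept, r columns NULL.
- plus 5 unmatched r row(s), each kept with NULL l columns.
Total: 2 matched + 9 padded = 11 rows.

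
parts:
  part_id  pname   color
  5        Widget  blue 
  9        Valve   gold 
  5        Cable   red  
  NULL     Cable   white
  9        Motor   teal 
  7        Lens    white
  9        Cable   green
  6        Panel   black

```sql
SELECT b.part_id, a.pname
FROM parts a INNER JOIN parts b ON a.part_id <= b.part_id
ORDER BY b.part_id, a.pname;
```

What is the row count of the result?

INNER JOIN keeps only pairs where the ON condition holds.
Matching on a.part_id <= b.part_id. A NULL in a compared column never satisfies the condition.
- part_id=5: 7 matching b row(s), so 7 row(s) emitted.
- part_id=9: 3 matching b row(s), so 3 row(s) emitted.
- part_id=5: 7 matching b row(s), so 7 row(s) emitted.
- part_id=NULL: no matching b row, dropped.
- part_id=9: 3 matching b row(s), so 3 row(s) emitted.
- part_id=7: 4 matching b row(s), so 4 row(s) emitted.
- part_id=9: 3 matching b row(s), so 3 row(s) emitted.
- part_id=6: 5 matching b row(s), so 5 row(s) emitted.
Total: 32 rows.

32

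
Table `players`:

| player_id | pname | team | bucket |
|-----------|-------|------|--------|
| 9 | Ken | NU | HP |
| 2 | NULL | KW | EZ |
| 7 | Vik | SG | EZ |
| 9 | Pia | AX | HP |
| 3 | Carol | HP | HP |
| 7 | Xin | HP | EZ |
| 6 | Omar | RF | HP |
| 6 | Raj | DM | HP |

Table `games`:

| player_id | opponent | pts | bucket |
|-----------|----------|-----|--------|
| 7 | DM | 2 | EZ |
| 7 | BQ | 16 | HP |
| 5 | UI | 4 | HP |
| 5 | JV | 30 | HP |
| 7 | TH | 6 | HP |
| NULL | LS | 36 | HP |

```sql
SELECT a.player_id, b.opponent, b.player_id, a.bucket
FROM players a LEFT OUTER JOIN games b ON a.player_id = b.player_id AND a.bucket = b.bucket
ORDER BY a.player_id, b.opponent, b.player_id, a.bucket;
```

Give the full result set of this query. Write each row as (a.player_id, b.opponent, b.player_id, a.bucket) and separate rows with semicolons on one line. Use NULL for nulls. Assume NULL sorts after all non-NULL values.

(2, NULL, NULL, EZ); (3, NULL, NULL, HP); (6, NULL, NULL, HP); (6, NULL, NULL, HP); (7, DM, 7, EZ); (7, DM, 7, EZ); (9, NULL, NULL, HP); (9, NULL, NULL, HP)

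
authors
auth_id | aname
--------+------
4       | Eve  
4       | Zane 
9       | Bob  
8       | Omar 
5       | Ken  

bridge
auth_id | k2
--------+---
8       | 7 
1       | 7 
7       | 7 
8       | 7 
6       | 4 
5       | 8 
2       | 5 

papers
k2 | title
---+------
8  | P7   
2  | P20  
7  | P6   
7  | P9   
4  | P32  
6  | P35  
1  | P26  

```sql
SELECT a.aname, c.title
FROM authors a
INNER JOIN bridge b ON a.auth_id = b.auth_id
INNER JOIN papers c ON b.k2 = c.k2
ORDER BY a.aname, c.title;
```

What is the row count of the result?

Joins associate left-to-right: authors INNER JOIN bridge on auth_id gives 3 intermediate row(s).
Then INNER JOIN `papers c` on k2: keep only rows whose b.k2 appears in c.
Result: 5 row(s).

5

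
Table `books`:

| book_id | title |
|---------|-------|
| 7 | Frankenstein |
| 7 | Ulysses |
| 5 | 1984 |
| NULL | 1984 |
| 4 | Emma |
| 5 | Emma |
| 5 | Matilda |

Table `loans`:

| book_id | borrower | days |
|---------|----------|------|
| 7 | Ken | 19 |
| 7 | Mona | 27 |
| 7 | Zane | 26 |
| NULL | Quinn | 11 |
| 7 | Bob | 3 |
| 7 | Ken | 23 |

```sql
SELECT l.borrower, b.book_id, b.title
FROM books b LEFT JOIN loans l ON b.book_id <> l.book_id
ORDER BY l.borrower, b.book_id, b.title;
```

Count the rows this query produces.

23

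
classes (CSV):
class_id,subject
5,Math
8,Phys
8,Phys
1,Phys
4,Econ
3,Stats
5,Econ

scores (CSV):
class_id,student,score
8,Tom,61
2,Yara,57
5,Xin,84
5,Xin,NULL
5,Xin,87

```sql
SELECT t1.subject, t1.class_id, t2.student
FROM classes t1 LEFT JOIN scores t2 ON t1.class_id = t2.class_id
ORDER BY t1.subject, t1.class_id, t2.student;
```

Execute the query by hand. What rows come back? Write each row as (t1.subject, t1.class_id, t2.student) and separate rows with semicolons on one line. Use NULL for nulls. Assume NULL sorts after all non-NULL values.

(Econ, 4, NULL); (Econ, 5, Xin); (Econ, 5, Xin); (Econ, 5, Xin); (Math, 5, Xin); (Math, 5, Xin); (Math, 5, Xin); (Phys, 1, NULL); (Phys, 8, Tom); (Phys, 8, Tom); (Stats, 3, NULL)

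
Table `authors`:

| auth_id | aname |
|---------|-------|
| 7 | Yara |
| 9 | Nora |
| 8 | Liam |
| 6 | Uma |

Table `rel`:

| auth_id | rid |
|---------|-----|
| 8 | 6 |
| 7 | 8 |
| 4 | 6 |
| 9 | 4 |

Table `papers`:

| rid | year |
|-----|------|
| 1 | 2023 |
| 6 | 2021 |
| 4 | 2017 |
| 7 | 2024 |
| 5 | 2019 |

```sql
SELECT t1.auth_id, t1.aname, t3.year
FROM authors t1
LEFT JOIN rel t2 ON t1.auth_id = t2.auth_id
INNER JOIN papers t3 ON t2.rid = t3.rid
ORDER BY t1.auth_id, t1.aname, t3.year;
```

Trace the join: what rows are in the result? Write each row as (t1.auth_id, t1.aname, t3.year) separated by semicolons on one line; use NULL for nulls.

Step 1 — t1 LEFT JOIN t2 on auth_id → 4 row(s).
Then INNER JOIN `papers t3` on rid: keep only rows whose t2.rid appears in t3.

(8, Liam, 2021); (9, Nora, 2017)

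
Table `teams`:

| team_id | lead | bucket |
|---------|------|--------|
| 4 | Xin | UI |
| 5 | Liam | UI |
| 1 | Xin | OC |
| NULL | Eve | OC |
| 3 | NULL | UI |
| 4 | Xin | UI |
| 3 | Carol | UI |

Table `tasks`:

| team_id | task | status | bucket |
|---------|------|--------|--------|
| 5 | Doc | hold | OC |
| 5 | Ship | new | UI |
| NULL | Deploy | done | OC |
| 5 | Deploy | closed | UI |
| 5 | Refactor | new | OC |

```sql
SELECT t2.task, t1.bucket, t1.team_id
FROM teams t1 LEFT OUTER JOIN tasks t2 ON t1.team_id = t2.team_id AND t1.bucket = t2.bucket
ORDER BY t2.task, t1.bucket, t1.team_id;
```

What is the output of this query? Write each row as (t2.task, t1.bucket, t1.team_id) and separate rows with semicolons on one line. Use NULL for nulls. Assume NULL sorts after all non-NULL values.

(Deploy, UI, 5); (Ship, UI, 5); (NULL, OC, 1); (NULL, OC, NULL); (NULL, UI, 3); (NULL, UI, 3); (NULL, UI, 4); (NULL, UI, 4)

LEFT JOIN keeps every row from `teams`; unmatched rows get NULL for `tasks`'s columns.
Matching on t1.team_id = t2.team_id AND t1.bucket = t2.bucket. A NULL in a compared column never satisfies the condition.
- team_id=4, bucket=UI: no t2 row matches, row kept with t2 columns NULL.
- team_id=5, bucket=UI: 2 matching t2 row(s), so 2 row(s) emitted.
- team_id=1, bucket=OC: no t2 row matches, row kept with t2 columns NULL.
- team_id=NULL, bucket=OC: no t2 row matches, row kept with t2 columns NULL.
- team_id=3, bucket=UI: no t2 row matches, row kept with t2 columns NULL.
- team_id=4, bucket=UI: no t2 row matches, row kept with t2 columns NULL.
- team_id=3, bucket=UI: no t2 row matches, row kept with t2 columns NULL.
After projecting and ordering:
t2.task | t1.bucket | t1.team_id
Deploy | UI | 5
Ship | UI | 5
NULL | OC | 1
NULL | OC | NULL
NULL | UI | 3
NULL | UI | 3
NULL | UI | 4
NULL | UI | 4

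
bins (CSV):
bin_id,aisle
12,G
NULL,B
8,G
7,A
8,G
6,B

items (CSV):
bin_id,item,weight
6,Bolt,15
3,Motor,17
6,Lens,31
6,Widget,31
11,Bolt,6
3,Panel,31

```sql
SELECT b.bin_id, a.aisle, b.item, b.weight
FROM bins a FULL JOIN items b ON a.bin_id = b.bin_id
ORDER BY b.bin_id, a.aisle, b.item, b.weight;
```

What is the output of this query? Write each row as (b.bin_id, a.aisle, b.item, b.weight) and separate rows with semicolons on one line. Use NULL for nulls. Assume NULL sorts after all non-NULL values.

FULL OUTER JOIN keeps every row from both sides; unmatched rows get NULL for the other side's columns.
Matching on a.bin_id = b.bin_id. A NULL in a compared column never satisfies the condition.
- a (bin_id=12) has no partner → padded with NULL.
- a (bin_id=NULL) has no partner → padded with NULL.
- a (bin_id=8) has no partner → padded with NULL.
- a (bin_id=7) has no partner → padded with NULL.
- a (bin_id=8) has no partner → padded with NULL.
- a (bin_id=6) pairs with 3 row(s) of b.
- 3 b row(s) had no a match → kept, a columns NULL.

(3, NULL, Motor, 17); (3, NULL, Panel, 31); (6, B, Bolt, 15); (6, B, Lens, 31); (6, B, Widget, 31); (11, NULL, Bolt, 6); (NULL, A, NULL, NULL); (NULL, B, NULL, NULL); (NULL, G, NULL, NULL); (NULL, G, NULL, NULL); (NULL, G, NULL, NULL)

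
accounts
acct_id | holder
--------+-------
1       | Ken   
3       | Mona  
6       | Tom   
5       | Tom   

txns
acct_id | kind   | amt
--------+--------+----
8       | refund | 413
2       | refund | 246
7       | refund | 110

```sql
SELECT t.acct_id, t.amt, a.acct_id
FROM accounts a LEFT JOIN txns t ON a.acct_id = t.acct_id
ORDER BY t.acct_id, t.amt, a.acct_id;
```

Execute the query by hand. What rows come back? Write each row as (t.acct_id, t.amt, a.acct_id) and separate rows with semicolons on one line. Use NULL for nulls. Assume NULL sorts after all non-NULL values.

LEFT JOIN keeps every row from `accounts`; unmatched rows get NULL for `txns`'s columns.
Matching on a.acct_id = t.acct_id.
- a row (acct_id=1): no match → kept, t columns NULL.
- a row (acct_id=3): no match → kept, t columns NULL.
- a row (acct_id=6): no match → kept, t columns NULL.
- a row (acct_id=5): no match → kept, t columns NULL.
After projecting and ordering:
t.acct_id | t.amt | a.acct_id
NULL | NULL | 1
NULL | NULL | 3
NULL | NULL | 5
NULL | NULL | 6

(NULL, NULL, 1); (NULL, NULL, 3); (NULL, NULL, 5); (NULL, NULL, 6)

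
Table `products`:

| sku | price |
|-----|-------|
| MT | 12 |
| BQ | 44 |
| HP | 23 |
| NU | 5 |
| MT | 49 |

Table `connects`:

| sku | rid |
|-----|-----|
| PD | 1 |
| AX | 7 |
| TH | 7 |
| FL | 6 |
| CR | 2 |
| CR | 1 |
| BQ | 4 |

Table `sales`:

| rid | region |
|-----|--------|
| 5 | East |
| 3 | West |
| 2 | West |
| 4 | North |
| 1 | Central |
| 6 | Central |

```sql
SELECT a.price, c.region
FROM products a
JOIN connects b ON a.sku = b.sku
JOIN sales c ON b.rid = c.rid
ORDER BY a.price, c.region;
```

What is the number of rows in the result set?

1

Step 1 — a INNER JOIN b on sku → 1 row(s).
Then INNER JOIN `sales c` on rid: keep only rows whose b.rid appears in c.
Result: 1 row(s).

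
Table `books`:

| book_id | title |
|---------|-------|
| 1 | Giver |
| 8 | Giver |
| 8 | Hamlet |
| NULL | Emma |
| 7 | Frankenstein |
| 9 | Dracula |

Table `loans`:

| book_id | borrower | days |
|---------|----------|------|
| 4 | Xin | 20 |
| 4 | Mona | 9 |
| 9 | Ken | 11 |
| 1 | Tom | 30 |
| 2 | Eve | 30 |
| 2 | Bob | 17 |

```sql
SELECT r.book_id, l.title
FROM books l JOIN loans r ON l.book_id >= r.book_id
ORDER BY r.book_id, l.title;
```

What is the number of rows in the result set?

22

INNER JOIN keeps only pairs where the ON condition holds.
Matching on l.book_id >= r.book_id. A NULL in a compared column never satisfies the condition.
- l (book_id=1) pairs with 1 row(s) of r.
- l (book_id=8) pairs with 5 row(s) of r.
- l (book_id=8) pairs with 5 row(s) of r.
- l (book_id=NULL) has no partner → excluded.
- l (book_id=7) pairs with 5 row(s) of r.
- l (book_id=9) pairs with 6 row(s) of r.
Total: 22 rows.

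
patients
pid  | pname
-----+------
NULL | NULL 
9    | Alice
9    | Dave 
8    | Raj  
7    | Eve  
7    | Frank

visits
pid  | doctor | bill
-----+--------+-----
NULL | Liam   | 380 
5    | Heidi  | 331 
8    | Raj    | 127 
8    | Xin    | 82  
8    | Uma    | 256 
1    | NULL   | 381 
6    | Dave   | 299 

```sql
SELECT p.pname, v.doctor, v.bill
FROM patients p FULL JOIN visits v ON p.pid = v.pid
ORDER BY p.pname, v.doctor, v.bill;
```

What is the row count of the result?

12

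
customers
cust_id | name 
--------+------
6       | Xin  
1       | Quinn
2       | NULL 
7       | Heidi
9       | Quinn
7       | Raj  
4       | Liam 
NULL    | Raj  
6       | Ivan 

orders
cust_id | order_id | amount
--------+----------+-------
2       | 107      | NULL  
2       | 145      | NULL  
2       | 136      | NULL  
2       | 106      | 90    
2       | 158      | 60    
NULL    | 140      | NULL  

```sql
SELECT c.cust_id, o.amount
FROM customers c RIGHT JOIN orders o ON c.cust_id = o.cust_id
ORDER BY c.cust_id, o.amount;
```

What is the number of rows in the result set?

RIGHT JOIN keeps every row from `orders`; unmatched rows get NULL for `customers`'s columns.
Matching on c.cust_id = o.cust_id. A NULL in a compared column never satisfies the condition.
- c row (cust_id=6): no match.
- c row (cust_id=1): no match.
- c row (cust_id=2): matches 5 o row(s) → 5 output row(s).
- c row (cust_id=7): no match.
- c row (cust_id=9): no match.
- c row (cust_id=7): no match.
- c row (cust_id=4): no match.
- c row (cust_id=NULL): no match.
- c row (cust_id=6): no match.
- 1 row(s) from o found no c partner → padded with NULL.
Total: 5 matched + 1 padded = 6 rows.

6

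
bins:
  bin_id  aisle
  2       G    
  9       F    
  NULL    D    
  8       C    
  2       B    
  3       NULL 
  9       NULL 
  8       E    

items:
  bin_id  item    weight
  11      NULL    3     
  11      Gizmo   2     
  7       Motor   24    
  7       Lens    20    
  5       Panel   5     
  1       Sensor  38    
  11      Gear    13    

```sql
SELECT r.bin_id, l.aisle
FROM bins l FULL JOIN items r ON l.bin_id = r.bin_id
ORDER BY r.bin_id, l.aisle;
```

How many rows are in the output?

FULL OUTER JOIN keeps every row from both sides; unmatched rows get NULL for the other side's columns.
Matching on l.bin_id = r.bin_id. A NULL in a compared column never satisfies the condition.
- l (bin_id=2) has no partner → padded with NULL.
- l (bin_id=9) has no partner → padded with NULL.
- l (bin_id=NULL) has no partner → padded with NULL.
- l (bin_id=8) has no partner → padded with NULL.
- l (bin_id=2) has no partner → padded with NULL.
- l (bin_id=3) has no partner → padded with NULL.
- l (bin_id=9) has no partner → padded with NULL.
- l (bin_id=8) has no partner → padded with NULL.
- 7 r row(s) had no l match → kept, l columns NULL.
Total: 0 matched + 15 padded = 15 rows.

15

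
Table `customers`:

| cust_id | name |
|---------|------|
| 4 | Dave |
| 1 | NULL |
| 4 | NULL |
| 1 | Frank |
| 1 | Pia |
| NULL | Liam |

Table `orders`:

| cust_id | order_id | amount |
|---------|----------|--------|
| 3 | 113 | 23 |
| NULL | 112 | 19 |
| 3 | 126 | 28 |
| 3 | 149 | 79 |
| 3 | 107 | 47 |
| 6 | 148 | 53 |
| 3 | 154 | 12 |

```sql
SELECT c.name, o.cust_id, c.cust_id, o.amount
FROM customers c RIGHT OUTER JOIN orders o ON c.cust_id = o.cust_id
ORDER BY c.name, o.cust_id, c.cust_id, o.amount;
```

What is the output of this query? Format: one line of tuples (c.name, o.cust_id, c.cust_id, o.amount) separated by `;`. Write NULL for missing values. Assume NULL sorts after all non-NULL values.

(NULL, 3, NULL, 12); (NULL, 3, NULL, 23); (NULL, 3, NULL, 28); (NULL, 3, NULL, 47); (NULL, 3, NULL, 79); (NULL, 6, NULL, 53); (NULL, NULL, NULL, 19)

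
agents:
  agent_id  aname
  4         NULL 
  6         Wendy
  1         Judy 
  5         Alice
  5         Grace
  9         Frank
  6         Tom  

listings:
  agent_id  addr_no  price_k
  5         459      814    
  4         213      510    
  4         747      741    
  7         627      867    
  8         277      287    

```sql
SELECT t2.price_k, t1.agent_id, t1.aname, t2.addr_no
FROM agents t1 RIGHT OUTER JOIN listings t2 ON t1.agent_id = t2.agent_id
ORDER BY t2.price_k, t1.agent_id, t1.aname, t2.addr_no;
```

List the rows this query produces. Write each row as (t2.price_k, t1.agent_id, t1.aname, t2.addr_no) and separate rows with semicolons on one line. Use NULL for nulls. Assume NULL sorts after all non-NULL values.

(287, NULL, NULL, 277); (510, 4, NULL, 213); (741, 4, NULL, 747); (814, 5, Alice, 459); (814, 5, Grace, 459); (867, NULL, NULL, 627)

RIGHT JOIN keeps every row from `listings`; unmatched rows get NULL for `agents`'s columns.
Matching on t1.agent_id = t2.agent_id.
Matched pairs: 4; unmatched t2 rows kept: 2.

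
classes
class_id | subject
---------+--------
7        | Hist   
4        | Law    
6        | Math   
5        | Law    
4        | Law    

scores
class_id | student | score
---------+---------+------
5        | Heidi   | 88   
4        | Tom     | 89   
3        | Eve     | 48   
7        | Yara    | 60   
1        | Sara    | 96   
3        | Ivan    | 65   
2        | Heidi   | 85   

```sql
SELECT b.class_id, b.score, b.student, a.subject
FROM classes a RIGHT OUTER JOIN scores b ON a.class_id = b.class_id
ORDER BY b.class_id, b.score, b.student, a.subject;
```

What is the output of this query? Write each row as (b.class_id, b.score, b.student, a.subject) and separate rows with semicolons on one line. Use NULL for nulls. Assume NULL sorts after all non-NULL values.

RIGHT JOIN keeps every row from `scores`; unmatched rows get NULL for `classes`'s columns.
Matching on a.class_id = b.class_id.
Matched pairs: 4; unmatched b rows kept: 4.

(1, 96, Sara, NULL); (2, 85, Heidi, NULL); (3, 48, Eve, NULL); (3, 65, Ivan, NULL); (4, 89, Tom, Law); (4, 89, Tom, Law); (5, 88, Heidi, Law); (7, 60, Yara, Hist)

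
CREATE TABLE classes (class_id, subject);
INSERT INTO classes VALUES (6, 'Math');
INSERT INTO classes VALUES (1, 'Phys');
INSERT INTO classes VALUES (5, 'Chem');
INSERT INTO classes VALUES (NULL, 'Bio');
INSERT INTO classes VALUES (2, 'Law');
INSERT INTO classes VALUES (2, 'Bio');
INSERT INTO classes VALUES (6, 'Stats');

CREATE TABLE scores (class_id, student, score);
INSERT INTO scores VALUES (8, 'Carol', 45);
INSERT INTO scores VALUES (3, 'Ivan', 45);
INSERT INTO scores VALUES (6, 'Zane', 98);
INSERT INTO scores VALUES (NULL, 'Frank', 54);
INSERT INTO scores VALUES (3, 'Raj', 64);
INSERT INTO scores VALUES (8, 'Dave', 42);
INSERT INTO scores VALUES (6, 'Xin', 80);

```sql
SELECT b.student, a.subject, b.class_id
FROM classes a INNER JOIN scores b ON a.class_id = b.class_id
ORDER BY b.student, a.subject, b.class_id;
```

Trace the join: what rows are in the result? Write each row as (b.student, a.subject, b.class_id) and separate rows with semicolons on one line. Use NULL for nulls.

INNER JOIN keeps only pairs where the ON condition holds.
Matching on a.class_id = b.class_id. A NULL in a compared column never satisfies the condition.
Matched pairs: 4.

(Xin, Math, 6); (Xin, Stats, 6); (Zane, Math, 6); (Zane, Stats, 6)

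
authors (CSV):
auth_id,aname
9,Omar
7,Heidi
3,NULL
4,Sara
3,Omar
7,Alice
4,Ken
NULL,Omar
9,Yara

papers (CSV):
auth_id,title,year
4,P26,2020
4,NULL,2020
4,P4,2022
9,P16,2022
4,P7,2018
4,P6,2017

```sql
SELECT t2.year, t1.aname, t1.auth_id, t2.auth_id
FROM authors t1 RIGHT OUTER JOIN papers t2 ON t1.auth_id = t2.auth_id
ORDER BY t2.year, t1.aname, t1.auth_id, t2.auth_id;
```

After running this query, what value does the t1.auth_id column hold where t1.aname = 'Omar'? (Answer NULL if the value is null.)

9

RIGHT JOIN keeps every row from `papers`; unmatched rows get NULL for `authors`'s columns.
Matching on t1.auth_id = t2.auth_id. A NULL in a compared column never satisfies the condition.
- t1[0] auth_id=9 → 1 match(es) in t2 → 1 row(s).
- t1[1] auth_id=7 → no match.
- t1[2] auth_id=3 → no match.
- t1[3] auth_id=4 → 5 match(es) in t2 → 5 row(s).
- t1[4] auth_id=3 → no match.
- t1[5] auth_id=7 → no match.
- t1[6] auth_id=4 → 5 match(es) in t2 → 5 row(s).
- t1[7] auth_id=NULL → no match.
- t1[8] auth_id=9 → 1 match(es) in t2 → 1 row(s).
- every t2 row matched at least one t1 row.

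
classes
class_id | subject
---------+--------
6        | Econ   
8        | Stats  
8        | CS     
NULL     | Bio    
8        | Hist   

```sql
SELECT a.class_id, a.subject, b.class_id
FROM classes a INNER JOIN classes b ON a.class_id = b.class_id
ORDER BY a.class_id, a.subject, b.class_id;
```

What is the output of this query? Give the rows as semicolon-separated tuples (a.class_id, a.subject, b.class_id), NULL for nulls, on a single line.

(6, Econ, 6); (8, CS, 8); (8, CS, 8); (8, CS, 8); (8, Hist, 8); (8, Hist, 8); (8, Hist, 8); (8, Stats, 8); (8, Stats, 8); (8, Stats, 8)

INNER JOIN keeps only pairs where the ON condition holds.
Matching on a.class_id = b.class_id. A NULL in a compared column never satisfies the condition.
- a (class_id=6) pairs with 1 row(s) of b.
- a (class_id=8) pairs with 3 row(s) of b.
- a (class_id=8) pairs with 3 row(s) of b.
- a (class_id=NULL) has no partner → excluded.
- a (class_id=8) pairs with 3 row(s) of b.
After projecting and ordering:
a.class_id | a.subject | b.class_id
6 | Econ | 6
8 | CS | 8
8 | CS | 8
8 | CS | 8
8 | Hist | 8
8 | Hist | 8
8 | Hist | 8
8 | Stats | 8
8 | Stats | 8
8 | Stats | 8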